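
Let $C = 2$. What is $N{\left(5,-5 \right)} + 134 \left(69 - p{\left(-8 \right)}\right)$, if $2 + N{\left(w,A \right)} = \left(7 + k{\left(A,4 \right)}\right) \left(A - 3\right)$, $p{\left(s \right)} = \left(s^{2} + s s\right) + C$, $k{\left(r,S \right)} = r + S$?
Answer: $-8224$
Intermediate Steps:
$k{\left(r,S \right)} = S + r$
$p{\left(s \right)} = 2 + 2 s^{2}$ ($p{\left(s \right)} = \left(s^{2} + s s\right) + 2 = \left(s^{2} + s^{2}\right) + 2 = 2 s^{2} + 2 = 2 + 2 s^{2}$)
$N{\left(w,A \right)} = -2 + \left(-3 + A\right) \left(11 + A\right)$ ($N{\left(w,A \right)} = -2 + \left(7 + \left(4 + A\right)\right) \left(A - 3\right) = -2 + \left(11 + A\right) \left(-3 + A\right) = -2 + \left(-3 + A\right) \left(11 + A\right)$)
$N{\left(5,-5 \right)} + 134 \left(69 - p{\left(-8 \right)}\right) = \left(-35 + \left(-5\right)^{2} + 8 \left(-5\right)\right) + 134 \left(69 - \left(2 + 2 \left(-8\right)^{2}\right)\right) = \left(-35 + 25 - 40\right) + 134 \left(69 - \left(2 + 2 \cdot 64\right)\right) = -50 + 134 \left(69 - \left(2 + 128\right)\right) = -50 + 134 \left(69 - 130\right) = -50 + 134 \left(-61\right) = -50 - 8174 = -8224$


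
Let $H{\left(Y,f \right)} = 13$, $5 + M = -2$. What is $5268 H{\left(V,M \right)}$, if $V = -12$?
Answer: $68484$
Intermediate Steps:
$M = -7$ ($M = -5 - 2 = -7$)
$5268 H{\left(V,M \right)} = 5268 \cdot 13 = 68484$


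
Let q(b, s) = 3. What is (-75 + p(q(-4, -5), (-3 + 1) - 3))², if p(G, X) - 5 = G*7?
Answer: 2401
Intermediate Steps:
p(G, X) = 5 + 7*G (p(G, X) = 5 + G*7 = 5 + 7*G)
(-75 + p(q(-4, -5), (-3 + 1) - 3))² = (-75 + (5 + 7*3))² = (-75 + (5 + 21))² = (-75 + 26)² = (-49)² = 2401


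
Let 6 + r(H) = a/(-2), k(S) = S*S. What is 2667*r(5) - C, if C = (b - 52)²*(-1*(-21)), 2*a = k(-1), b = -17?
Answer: -466599/4 ≈ -1.1665e+5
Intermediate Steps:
k(S) = S²
a = ½ (a = (½)*(-1)² = (½)*1 = ½ ≈ 0.50000)
r(H) = -25/4 (r(H) = -6 + (½)/(-2) = -6 + (½)*(-½) = -6 - ¼ = -25/4)
C = 99981 (C = (-17 - 52)²*(-1*(-21)) = (-69)²*21 = 4761*21 = 99981)
2667*r(5) - C = 2667*(-25/4) - 1*99981 = -66675/4 - 99981 = -466599/4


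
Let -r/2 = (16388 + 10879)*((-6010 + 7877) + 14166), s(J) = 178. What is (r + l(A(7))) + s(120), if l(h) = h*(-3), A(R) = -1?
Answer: -874343441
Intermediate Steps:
r = -874343622 (r = -2*(16388 + 10879)*((-6010 + 7877) + 14166) = -54534*(1867 + 14166) = -54534*16033 = -2*437171811 = -874343622)
l(h) = -3*h
(r + l(A(7))) + s(120) = (-874343622 - 3*(-1)) + 178 = (-874343622 + 3) + 178 = -874343619 + 178 = -874343441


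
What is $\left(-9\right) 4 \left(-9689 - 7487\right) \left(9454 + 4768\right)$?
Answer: $8793974592$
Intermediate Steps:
$\left(-9\right) 4 \left(-9689 - 7487\right) \left(9454 + 4768\right) = - 36 \left(\left(-17176\right) 14222\right) = \left(-36\right) \left(-244277072\right) = 8793974592$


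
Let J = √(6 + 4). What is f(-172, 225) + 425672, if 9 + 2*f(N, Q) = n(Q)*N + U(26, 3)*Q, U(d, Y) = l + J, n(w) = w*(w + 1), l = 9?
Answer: -3946420 + 225*√10/2 ≈ -3.9461e+6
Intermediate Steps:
n(w) = w*(1 + w)
J = √10 ≈ 3.1623
U(d, Y) = 9 + √10
f(N, Q) = -9/2 + Q*(9 + √10)/2 + N*Q*(1 + Q)/2 (f(N, Q) = -9/2 + ((Q*(1 + Q))*N + (9 + √10)*Q)/2 = -9/2 + (N*Q*(1 + Q) + Q*(9 + √10))/2 = -9/2 + (Q*(9 + √10) + N*Q*(1 + Q))/2 = -9/2 + (Q*(9 + √10)/2 + N*Q*(1 + Q)/2) = -9/2 + Q*(9 + √10)/2 + N*Q*(1 + Q)/2)
f(-172, 225) + 425672 = (-9/2 + (½)*225*(9 + √10) + (½)*(-172)*225*(1 + 225)) + 425672 = (-9/2 + (2025/2 + 225*√10/2) + (½)*(-172)*225*226) + 425672 = (-9/2 + (2025/2 + 225*√10/2) - 4373100) + 425672 = (-4372092 + 225*√10/2) + 425672 = -3946420 + 225*√10/2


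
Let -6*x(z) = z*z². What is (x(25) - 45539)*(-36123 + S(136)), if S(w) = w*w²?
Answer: -716177651047/6 ≈ -1.1936e+11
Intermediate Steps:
x(z) = -z³/6 (x(z) = -z*z²/6 = -z³/6)
S(w) = w³
(x(25) - 45539)*(-36123 + S(136)) = (-⅙*25³ - 45539)*(-36123 + 136³) = (-⅙*15625 - 45539)*(-36123 + 2515456) = (-15625/6 - 45539)*2479333 = -288859/6*2479333 = -716177651047/6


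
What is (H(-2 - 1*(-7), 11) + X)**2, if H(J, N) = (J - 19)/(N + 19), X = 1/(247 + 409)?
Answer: 20948929/96825600 ≈ 0.21636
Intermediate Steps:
X = 1/656 ≈ 0.0015244
H(J, N) = (-19 + J)/(19 + N)
(H(-2 - 1*(-7), 11) + X)**2 = ((-19 + (-2 - 1*(-7)))/(19 + 11) + 1/656)**2 = ((-19 + (-2 + 7))/30 + 1/656)**2 = ((-19 + 5)/30 + 1/656)**2 = ((1/30)*(-14) + 1/656)**2 = (-7/15 + 1/656)**2 = (-4577/9840)**2 = 20948929/96825600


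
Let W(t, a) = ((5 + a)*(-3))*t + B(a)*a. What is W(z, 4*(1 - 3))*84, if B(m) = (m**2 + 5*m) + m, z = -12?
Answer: -19824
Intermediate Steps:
B(m) = m**2 + 6*m
W(t, a) = t*(-15 - 3*a) + a**2*(6 + a) (W(t, a) = ((5 + a)*(-3))*t + (a*(6 + a))*a = (-15 - 3*a)*t + a**2*(6 + a) = t*(-15 - 3*a) + a**2*(6 + a))
W(z, 4*(1 - 3))*84 = (-15*(-12) + (4*(1 - 3))**2*(6 + 4*(1 - 3)) - 3*4*(1 - 3)*(-12))*84 = (180 + (4*(-2))**2*(6 + 4*(-2)) - 3*4*(-2)*(-12))*84 = (180 + (-8)**2*(6 - 8) - 3*(-8)*(-12))*84 = (180 + 64*(-2) - 288)*84 = (180 - 128 - 288)*84 = -236*84 = -19824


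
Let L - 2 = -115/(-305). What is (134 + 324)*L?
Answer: 66410/61 ≈ 1088.7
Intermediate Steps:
L = 145/61 (L = 2 - 115/(-305) = 2 - 115*(-1/305) = 2 + 23/61 = 145/61 ≈ 2.3770)
(134 + 324)*L = (134 + 324)*(145/61) = 458*(145/61) = 66410/61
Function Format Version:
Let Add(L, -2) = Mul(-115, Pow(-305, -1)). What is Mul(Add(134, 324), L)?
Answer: Rational(66410, 61) ≈ 1088.7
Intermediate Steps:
L = Rational(145, 61) (L = Add(2, Mul(-115, Pow(-305, -1))) = Add(2, Mul(-115, Rational(-1, 305))) = Add(2, Rational(23, 61)) = Rational(145, 61) ≈ 2.3770)
Mul(Add(134, 324), L) = Mul(Add(134, 324), Rational(145, 61)) = Mul(458, Rational(145, 61)) = Rational(66410, 61)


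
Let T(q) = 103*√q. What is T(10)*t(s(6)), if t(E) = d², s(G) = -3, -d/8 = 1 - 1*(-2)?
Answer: 59328*√10 ≈ 1.8761e+5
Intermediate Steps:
d = -24 (d = -8*(1 - 1*(-2)) = -8*(1 + 2) = -8*3 = -24)
t(E) = 576 (t(E) = (-24)² = 576)
T(10)*t(s(6)) = (103*√10)*576 = 59328*√10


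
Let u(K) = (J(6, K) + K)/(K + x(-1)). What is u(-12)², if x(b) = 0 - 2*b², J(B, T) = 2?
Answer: 25/49 ≈ 0.51020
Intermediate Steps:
x(b) = -2*b² (x(b) = 0 - 2*b² = -2*b²)
u(K) = (2 + K)/(-2 + K) (u(K) = (2 + K)/(K - 2*(-1)²) = (2 + K)/(K - 2*1) = (2 + K)/(K - 2) = (2 + K)/(-2 + K))
u(-12)² = ((2 - 12)/(-2 - 12))² = (-10/(-14))² = (-1/14*(-10))² = (5/7)² = 25/49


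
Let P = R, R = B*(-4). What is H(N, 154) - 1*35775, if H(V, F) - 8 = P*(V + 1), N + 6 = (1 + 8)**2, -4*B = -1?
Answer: -35843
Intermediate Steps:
B = 1/4 (B = -1/4*(-1) = 1/4 ≈ 0.25000)
R = -1 (R = (1/4)*(-4) = -1)
P = -1
N = 75 (N = -6 + (1 + 8)**2 = -6 + 9**2 = -6 + 81 = 75)
H(V, F) = 7 - V (H(V, F) = 8 - (V + 1) = 8 - (1 + V) = 8 + (-1 - V) = 7 - V)
H(N, 154) - 1*35775 = (7 - 1*75) - 1*35775 = (7 - 75) - 35775 = -68 - 35775 = -35843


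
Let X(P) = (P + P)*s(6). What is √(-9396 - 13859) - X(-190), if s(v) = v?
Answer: 2280 + I*√23255 ≈ 2280.0 + 152.5*I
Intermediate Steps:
X(P) = 12*P (X(P) = (P + P)*6 = (2*P)*6 = 12*P)
√(-9396 - 13859) - X(-190) = √(-9396 - 13859) - 12*(-190) = √(-23255) - 1*(-2280) = I*√23255 + 2280 = 2280 + I*√23255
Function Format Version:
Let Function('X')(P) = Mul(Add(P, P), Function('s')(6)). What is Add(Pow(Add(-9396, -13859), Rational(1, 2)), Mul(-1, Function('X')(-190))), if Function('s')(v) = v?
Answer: Add(2280, Mul(I, Pow(23255, Rational(1, 2)))) ≈ Add(2280.0, Mul(152.50, I))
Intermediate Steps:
Function('X')(P) = Mul(12, P) (Function('X')(P) = Mul(Add(P, P), 6) = Mul(Mul(2, P), 6) = Mul(12, P))
Add(Pow(Add(-9396, -13859), Rational(1, 2)), Mul(-1, Function('X')(-190))) = Add(Pow(Add(-9396, -13859), Rational(1, 2)), Mul(-1, Mul(12, -190))) = Add(Pow(-23255, Rational(1, 2)), Mul(-1, -2280)) = Add(Mul(I, Pow(23255, Rational(1, 2))), 2280) = Add(2280, Mul(I, Pow(23255, Rational(1, 2))))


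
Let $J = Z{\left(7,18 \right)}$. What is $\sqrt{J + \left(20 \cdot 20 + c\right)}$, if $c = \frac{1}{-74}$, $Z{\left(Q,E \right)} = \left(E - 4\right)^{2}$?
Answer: $\frac{\sqrt{3263622}}{74} \approx 24.413$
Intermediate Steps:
$Z{\left(Q,E \right)} = \left(-4 + E\right)^{2}$
$J = 196$ ($J = \left(-4 + 18\right)^{2} = 14^{2} = 196$)
$c = - \frac{1}{74} \approx -0.013514$
$\sqrt{J + \left(20 \cdot 20 + c\right)} = \sqrt{196 + \left(20 \cdot 20 - \frac{1}{74}\right)} = \sqrt{196 + \left(400 - \frac{1}{74}\right)} = \sqrt{196 + \frac{29599}{74}} = \sqrt{\frac{44103}{74}} = \frac{\sqrt{3263622}}{74}$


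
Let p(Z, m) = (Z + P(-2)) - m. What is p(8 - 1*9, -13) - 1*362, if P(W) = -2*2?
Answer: -354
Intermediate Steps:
P(W) = -4
p(Z, m) = -4 + Z - m (p(Z, m) = (Z - 4) - m = (-4 + Z) - m = -4 + Z - m)
p(8 - 1*9, -13) - 1*362 = (-4 + (8 - 1*9) - 1*(-13)) - 1*362 = (-4 + (8 - 9) + 13) - 362 = (-4 - 1 + 13) - 362 = 8 - 362 = -354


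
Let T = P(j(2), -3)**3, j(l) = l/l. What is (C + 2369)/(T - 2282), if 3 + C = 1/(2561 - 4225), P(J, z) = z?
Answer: -3937023/3842176 ≈ -1.0247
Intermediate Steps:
j(l) = 1
C = -4993/1664 (C = -3 + 1/(2561 - 4225) = -3 + 1/(-1664) = -3 - 1/1664 = -4993/1664 ≈ -3.0006)
T = -27 (T = (-3)**3 = -27)
(C + 2369)/(T - 2282) = (-4993/1664 + 2369)/(-27 - 2282) = (3937023/1664)/(-2309) = (3937023/1664)*(-1/2309) = -3937023/3842176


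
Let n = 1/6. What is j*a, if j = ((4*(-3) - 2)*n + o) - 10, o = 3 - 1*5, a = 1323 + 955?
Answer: -97954/3 ≈ -32651.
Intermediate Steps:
a = 2278
n = ⅙ (n = 1*(⅙) = ⅙ ≈ 0.16667)
o = -2 (o = 3 - 5 = -2)
j = -43/3 (j = ((4*(-3) - 2)*(⅙) - 2) - 10 = ((-12 - 2)*(⅙) - 2) - 10 = (-14*⅙ - 2) - 10 = (-7/3 - 2) - 10 = -13/3 - 10 = -43/3 ≈ -14.333)
j*a = -43/3*2278 = -97954/3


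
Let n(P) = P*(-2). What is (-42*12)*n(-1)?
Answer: -1008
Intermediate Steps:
n(P) = -2*P
(-42*12)*n(-1) = (-42*12)*(-2*(-1)) = -504*2 = -1008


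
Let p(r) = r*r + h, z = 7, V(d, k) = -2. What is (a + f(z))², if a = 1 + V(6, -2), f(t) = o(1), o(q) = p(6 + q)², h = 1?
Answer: 6245001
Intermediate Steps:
p(r) = 1 + r² (p(r) = r*r + 1 = r² + 1 = 1 + r²)
o(q) = (1 + (6 + q)²)²
f(t) = 2500 (f(t) = (1 + (6 + 1)²)² = (1 + 7²)² = (1 + 49)² = 50² = 2500)
a = -1 (a = 1 - 2 = -1)
(a + f(z))² = (-1 + 2500)² = 2499² = 6245001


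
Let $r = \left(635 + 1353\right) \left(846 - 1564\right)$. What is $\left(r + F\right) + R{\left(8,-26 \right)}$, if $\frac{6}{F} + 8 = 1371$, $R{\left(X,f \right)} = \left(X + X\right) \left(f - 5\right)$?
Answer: $- \frac{1946200434}{1363} \approx -1.4279 \cdot 10^{6}$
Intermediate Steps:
$R{\left(X,f \right)} = 2 X \left(-5 + f\right)$
$F = \frac{6}{1363}$ ($F = \frac{6}{-8 + 1371} = \frac{6}{1363} \approx 0.0044021$)
$r = -1427384$ ($r = 1988 \left(-718\right) = -1427384$)
$\left(r + F\right) + R{\left(8,-26 \right)} = \left(-1427384 + \frac{6}{1363}\right) + 2 \cdot 8 \left(-5 - 26\right) = - \frac{1945524386}{1363} + 2 \cdot 8 \left(-31\right) = - \frac{1945524386}{1363} - 496 = - \frac{1946200434}{1363}$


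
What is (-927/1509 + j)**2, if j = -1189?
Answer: 358053837376/253009 ≈ 1.4152e+6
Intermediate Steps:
(-927/1509 + j)**2 = (-927/1509 - 1189)**2 = (-927*1/1509 - 1189)**2 = (-309/503 - 1189)**2 = (-598376/503)**2 = 358053837376/253009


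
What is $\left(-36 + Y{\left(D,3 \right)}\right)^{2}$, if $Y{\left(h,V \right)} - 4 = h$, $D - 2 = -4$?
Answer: $1156$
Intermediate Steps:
$D = -2$ ($D = 2 - 4 = -2$)
$Y{\left(h,V \right)} = 4 + h$
$\left(-36 + Y{\left(D,3 \right)}\right)^{2} = \left(-36 + \left(4 - 2\right)\right)^{2} = \left(-36 + 2\right)^{2} = \left(-34\right)^{2} = 1156$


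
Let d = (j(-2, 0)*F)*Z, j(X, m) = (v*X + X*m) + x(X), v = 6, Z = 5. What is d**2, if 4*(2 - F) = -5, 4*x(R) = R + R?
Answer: 714025/16 ≈ 44627.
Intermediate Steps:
x(R) = R/2 (x(R) = (R + R)/4 = (2*R)/4 = R/2)
F = 13/4 (F = 2 - 1/4*(-5) = 2 + 5/4 = 13/4 ≈ 3.2500)
j(X, m) = 13*X/2 + X*m (j(X, m) = (6*X + X*m) + X/2 = 13*X/2 + X*m)
d = -845/4 (d = (((1/2)*(-2)*(13 + 2*0))*(13/4))*5 = (((1/2)*(-2)*(13 + 0))*(13/4))*5 = (((1/2)*(-2)*13)*(13/4))*5 = -13*13/4*5 = -169/4*5 = -845/4 ≈ -211.25)
d**2 = (-845/4)**2 = 714025/16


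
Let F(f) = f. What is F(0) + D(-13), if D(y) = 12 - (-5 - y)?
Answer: 4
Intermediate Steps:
D(y) = 17 + y (D(y) = 12 + (5 + y) = 17 + y)
F(0) + D(-13) = 0 + (17 - 13) = 0 + 4 = 4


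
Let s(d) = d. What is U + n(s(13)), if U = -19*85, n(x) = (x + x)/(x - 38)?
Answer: -40401/25 ≈ -1616.0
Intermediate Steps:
n(x) = 2*x/(-38 + x) (n(x) = (2*x)/(-38 + x) = 2*x/(-38 + x))
U = -1615
U + n(s(13)) = -1615 + 2*13/(-38 + 13) = -1615 + 2*13/(-25) = -1615 + 2*13*(-1/25) = -1615 - 26/25 = -40401/25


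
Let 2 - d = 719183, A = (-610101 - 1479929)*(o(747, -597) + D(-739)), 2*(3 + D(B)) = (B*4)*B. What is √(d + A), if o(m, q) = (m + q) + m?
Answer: I*√2284687753261 ≈ 1.5115e+6*I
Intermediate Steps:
o(m, q) = q + 2*m
D(B) = -3 + 2*B² (D(B) = -3 + ((B*4)*B)/2 = -3 + ((4*B)*B)/2 = -3 + (4*B²)/2 = -3 + 2*B²)
A = -2284687034080 (A = (-610101 - 1479929)*((-597 + 2*747) + (-3 + 2*(-739)²)) = -2090030*((-597 + 1494) + (-3 + 2*546121)) = -2090030*(897 + (-3 + 1092242)) = -2090030*(897 + 1092239) = -2090030*1093136 = -2284687034080)
d = -719181 (d = 2 - 1*719183 = 2 - 719183 = -719181)
√(d + A) = √(-719181 - 2284687034080) = √(-2284687753261) = I*√2284687753261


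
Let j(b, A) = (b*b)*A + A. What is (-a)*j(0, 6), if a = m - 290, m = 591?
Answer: -1806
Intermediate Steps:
j(b, A) = A + A*b² (j(b, A) = b²*A + A = A*b² + A = A + A*b²)
a = 301 (a = 591 - 290 = 301)
(-a)*j(0, 6) = (-1*301)*(6*(1 + 0²)) = -1806*(1 + 0) = -1806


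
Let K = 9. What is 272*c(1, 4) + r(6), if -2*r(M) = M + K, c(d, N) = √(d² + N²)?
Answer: -15/2 + 272*√17 ≈ 1114.0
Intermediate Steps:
c(d, N) = √(N² + d²)
r(M) = -9/2 - M/2 (r(M) = -(M + 9)/2 = -(9 + M)/2 = -9/2 - M/2)
272*c(1, 4) + r(6) = 272*√(4² + 1²) + (-9/2 - ½*6) = 272*√(16 + 1) + (-9/2 - 3) = 272*√17 - 15/2 = -15/2 + 272*√17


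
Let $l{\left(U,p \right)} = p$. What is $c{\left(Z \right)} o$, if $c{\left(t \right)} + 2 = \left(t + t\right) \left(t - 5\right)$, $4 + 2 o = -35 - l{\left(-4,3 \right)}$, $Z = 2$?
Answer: $294$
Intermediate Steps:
$o = -21$ ($o = -2 + \frac{-35 - 3}{2} = -2 + \frac{1}{2} \left(-38\right) = -2 - 19 = -21$)
$c{\left(t \right)} = -2 + 2 t \left(-5 + t\right)$ ($c{\left(t \right)} = -2 + \left(t + t\right) \left(t - 5\right) = -2 + 2 t \left(-5 + t\right)$)
$c{\left(Z \right)} o = \left(-2 - 20 + 2 \cdot 2^{2}\right) \left(-21\right) = \left(-2 - 20 + 2 \cdot 4\right) \left(-21\right) = \left(-2 - 20 + 8\right) \left(-21\right) = \left(-14\right) \left(-21\right) = 294$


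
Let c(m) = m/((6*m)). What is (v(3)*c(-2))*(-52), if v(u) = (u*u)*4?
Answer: -312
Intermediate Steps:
c(m) = 1/6 (c(m) = m*(1/(6*m)) = 1/6)
v(u) = 4*u**2 (v(u) = u**2*4 = 4*u**2)
(v(3)*c(-2))*(-52) = ((4*3**2)*(1/6))*(-52) = ((4*9)*(1/6))*(-52) = (36*(1/6))*(-52) = 6*(-52) = -312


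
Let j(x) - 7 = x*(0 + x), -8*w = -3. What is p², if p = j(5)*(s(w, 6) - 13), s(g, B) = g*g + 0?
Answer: 677329/4 ≈ 1.6933e+5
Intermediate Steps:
w = 3/8 (w = -⅛*(-3) = 3/8 ≈ 0.37500)
j(x) = 7 + x² (j(x) = 7 + x*(0 + x) = 7 + x*x = 7 + x²)
s(g, B) = g² (s(g, B) = g² + 0 = g²)
p = -823/2 (p = (7 + 5²)*((3/8)² - 13) = (7 + 25)*(9/64 - 13) = 32*(-823/64) = -823/2 ≈ -411.50)
p² = (-823/2)² = 677329/4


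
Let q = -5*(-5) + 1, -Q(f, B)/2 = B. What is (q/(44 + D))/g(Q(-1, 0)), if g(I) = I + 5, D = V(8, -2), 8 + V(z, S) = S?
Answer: 13/85 ≈ 0.15294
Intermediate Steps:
V(z, S) = -8 + S
Q(f, B) = -2*B
D = -10 (D = -8 - 2 = -10)
g(I) = 5 + I
q = 26 (q = 25 + 1 = 26)
(q/(44 + D))/g(Q(-1, 0)) = (26/(44 - 10))/(5 - 2*0) = (26/34)/(5 + 0) = (26*(1/34))/5 = (13/17)*(⅕) = 13/85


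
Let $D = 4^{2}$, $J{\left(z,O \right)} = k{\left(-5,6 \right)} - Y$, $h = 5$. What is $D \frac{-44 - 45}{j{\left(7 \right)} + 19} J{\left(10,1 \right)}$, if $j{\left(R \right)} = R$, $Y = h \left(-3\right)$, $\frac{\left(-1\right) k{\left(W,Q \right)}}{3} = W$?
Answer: $- \frac{21360}{13} \approx -1643.1$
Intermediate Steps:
$k{\left(W,Q \right)} = - 3 W$
$Y = -15$ ($Y = 5 \left(-3\right) = -15$)
$J{\left(z,O \right)} = 30$ ($J{\left(z,O \right)} = \left(-3\right) \left(-5\right) - -15 = 15 + 15 = 30$)
$D = 16$
$D \frac{-44 - 45}{j{\left(7 \right)} + 19} J{\left(10,1 \right)} = 16 \frac{-44 - 45}{7 + 19} \cdot 30 = 16 \left(- \frac{89}{26}\right) 30 = \left(- \frac{712}{13}\right) 30 = - \frac{21360}{13}$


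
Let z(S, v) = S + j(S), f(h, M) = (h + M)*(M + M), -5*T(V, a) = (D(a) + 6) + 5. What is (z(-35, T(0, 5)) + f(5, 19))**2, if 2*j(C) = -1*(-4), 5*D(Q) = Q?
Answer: 772641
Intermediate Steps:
D(Q) = Q/5
T(V, a) = -11/5 - a/25 (T(V, a) = -((a/5 + 6) + 5)/5 = -((6 + a/5) + 5)/5 = -(11 + a/5)/5 = -11/5 - a/25)
f(h, M) = 2*M*(M + h) (f(h, M) = (M + h)*(2*M) = 2*M*(M + h))
j(C) = 2 (j(C) = (-1*(-4))/2 = (1/2)*4 = 2)
z(S, v) = 2 + S (z(S, v) = S + 2 = 2 + S)
(z(-35, T(0, 5)) + f(5, 19))**2 = ((2 - 35) + 2*19*(19 + 5))**2 = (-33 + 2*19*24)**2 = (-33 + 912)**2 = 879**2 = 772641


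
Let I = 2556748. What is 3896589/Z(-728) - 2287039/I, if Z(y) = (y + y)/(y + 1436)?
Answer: -110211271746715/58166017 ≈ -1.8948e+6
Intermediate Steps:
Z(y) = 2*y/(1436 + y) (Z(y) = (2*y)/(1436 + y) = 2*y/(1436 + y))
3896589/Z(-728) - 2287039/I = 3896589/((2*(-728)/(1436 - 728))) - 2287039/2556748 = 3896589/((2*(-728)/708)) - 2287039*1/2556748 = 3896589/((2*(-728)*(1/708))) - 2287039/2556748 = 3896589/(-364/177) - 2287039/2556748 = 3896589*(-177/364) - 2287039/2556748 = -689696253/364 - 2287039/2556748 = -110211271746715/58166017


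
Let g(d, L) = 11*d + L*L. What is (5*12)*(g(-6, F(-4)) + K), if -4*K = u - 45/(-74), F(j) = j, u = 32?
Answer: -258195/74 ≈ -3489.1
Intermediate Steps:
g(d, L) = L² + 11*d (g(d, L) = 11*d + L² = L² + 11*d)
K = -2413/296 (K = -(32 - 45/(-74))/4 = -(32 - 45*(-1)/74)/4 = -(32 - 1*(-45/74))/4 = -(32 + 45/74)/4 = -¼*2413/74 = -2413/296 ≈ -8.1520)
(5*12)*(g(-6, F(-4)) + K) = (5*12)*(((-4)² + 11*(-6)) - 2413/296) = 60*((16 - 66) - 2413/296) = 60*(-50 - 2413/296) = 60*(-17213/296) = -258195/74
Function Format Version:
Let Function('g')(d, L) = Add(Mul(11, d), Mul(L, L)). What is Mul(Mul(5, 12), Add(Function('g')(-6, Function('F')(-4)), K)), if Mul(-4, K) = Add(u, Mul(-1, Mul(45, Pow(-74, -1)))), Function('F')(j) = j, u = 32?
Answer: Rational(-258195, 74) ≈ -3489.1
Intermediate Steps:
Function('g')(d, L) = Add(Pow(L, 2), Mul(11, d)) (Function('g')(d, L) = Add(Mul(11, d), Pow(L, 2)) = Add(Pow(L, 2), Mul(11, d)))
K = Rational(-2413, 296) (K = Mul(Rational(-1, 4), Add(32, Mul(-1, Mul(45, Pow(-74, -1))))) = Mul(Rational(-1, 4), Add(32, Mul(-1, Mul(45, Rational(-1, 74))))) = Mul(Rational(-1, 4), Add(32, Mul(-1, Rational(-45, 74)))) = Mul(Rational(-1, 4), Add(32, Rational(45, 74))) = Mul(Rational(-1, 4), Rational(2413, 74)) = Rational(-2413, 296) ≈ -8.1520)
Mul(Mul(5, 12), Add(Function('g')(-6, Function('F')(-4)), K)) = Mul(Mul(5, 12), Add(Add(Pow(-4, 2), Mul(11, -6)), Rational(-2413, 296))) = Mul(60, Add(Add(16, -66), Rational(-2413, 296))) = Mul(60, Add(-50, Rational(-2413, 296))) = Mul(60, Rational(-17213, 296)) = Rational(-258195, 74)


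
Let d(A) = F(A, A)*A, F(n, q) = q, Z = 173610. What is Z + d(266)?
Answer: 244366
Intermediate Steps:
d(A) = A² (d(A) = A*A = A²)
Z + d(266) = 173610 + 266² = 173610 + 70756 = 244366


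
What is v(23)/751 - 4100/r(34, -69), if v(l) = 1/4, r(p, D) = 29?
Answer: -12316371/87116 ≈ -141.38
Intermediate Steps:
v(l) = ¼
v(23)/751 - 4100/r(34, -69) = (¼)/751 - 4100/29 = (¼)*(1/751) - 4100*1/29 = 1/3004 - 4100/29 = -12316371/87116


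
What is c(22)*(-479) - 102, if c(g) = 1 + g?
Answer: -11119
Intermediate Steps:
c(22)*(-479) - 102 = (1 + 22)*(-479) - 102 = 23*(-479) - 102 = -11017 - 102 = -11119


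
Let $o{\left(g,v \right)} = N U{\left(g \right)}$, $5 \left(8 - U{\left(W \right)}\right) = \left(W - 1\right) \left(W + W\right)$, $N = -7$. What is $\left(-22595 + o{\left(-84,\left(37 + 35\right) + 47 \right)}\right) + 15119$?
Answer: $12460$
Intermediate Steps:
$U{\left(W \right)} = 8 - \frac{2 W \left(-1 + W\right)}{5}$ ($U{\left(W \right)} = 8 - \frac{\left(W - 1\right) \left(W + W\right)}{5} = 8 - \frac{\left(-1 + W\right) 2 W}{5} = 8 - \frac{2 W \left(-1 + W\right)}{5}$)
$o{\left(g,v \right)} = -56 - \frac{14 g}{5} + \frac{14 g^{2}}{5}$ ($o{\left(g,v \right)} = - 7 \left(8 - \frac{2 g^{2}}{5} + \frac{2 g}{5}\right) = -56 - \frac{14 g}{5} + \frac{14 g^{2}}{5}$)
$\left(-22595 + o{\left(-84,\left(37 + 35\right) + 47 \right)}\right) + 15119 = \left(-22595 - \left(- \frac{896}{5} - \frac{98784}{5}\right)\right) + 15119 = \left(-22595 + \left(-56 + \frac{1176}{5} + \frac{14}{5} \cdot 7056\right)\right) + 15119 = \left(-22595 + \left(-56 + \frac{1176}{5} + \frac{98784}{5}\right)\right) + 15119 = \left(-22595 + 19936\right) + 15119 = -2659 + 15119 = 12460$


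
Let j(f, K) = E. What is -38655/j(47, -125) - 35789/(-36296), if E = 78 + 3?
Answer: -11966863/25128 ≈ -476.24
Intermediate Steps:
E = 81
j(f, K) = 81
-38655/j(47, -125) - 35789/(-36296) = -38655/81 - 35789/(-36296) = -38655*1/81 - 35789*(-1/36296) = -4295/9 + 2753/2792 = -11966863/25128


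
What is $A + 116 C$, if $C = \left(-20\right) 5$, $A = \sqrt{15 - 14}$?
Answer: $-11599$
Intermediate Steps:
$A = 1$ ($A = \sqrt{1} = 1$)
$C = -100$
$A + 116 C = 1 + 116 \left(-100\right) = 1 - 11600 = -11599$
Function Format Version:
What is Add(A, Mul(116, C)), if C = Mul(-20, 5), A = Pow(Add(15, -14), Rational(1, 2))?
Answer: -11599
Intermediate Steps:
A = 1 (A = Pow(1, Rational(1, 2)) = 1)
C = -100
Add(A, Mul(116, C)) = Add(1, Mul(116, -100)) = Add(1, -11600) = -11599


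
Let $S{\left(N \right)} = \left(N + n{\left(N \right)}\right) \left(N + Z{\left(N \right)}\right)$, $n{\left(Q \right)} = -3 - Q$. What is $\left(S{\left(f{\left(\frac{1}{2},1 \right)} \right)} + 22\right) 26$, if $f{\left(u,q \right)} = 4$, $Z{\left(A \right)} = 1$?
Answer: $182$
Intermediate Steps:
$S{\left(N \right)} = -3 - 3 N$ ($S{\left(N \right)} = \left(N - \left(3 + N\right)\right) \left(N + 1\right) = - 3 \left(1 + N\right) = -3 - 3 N$)
$\left(S{\left(f{\left(\frac{1}{2},1 \right)} \right)} + 22\right) 26 = \left(\left(-3 - 12\right) + 22\right) 26 = \left(-15 + 22\right) 26 = 7 \cdot 26 = 182$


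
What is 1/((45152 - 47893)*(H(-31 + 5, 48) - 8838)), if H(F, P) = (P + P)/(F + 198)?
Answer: 43/1041607410 ≈ 4.1282e-8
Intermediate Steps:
H(F, P) = 2*P/(198 + F) (H(F, P) = (2*P)/(198 + F) = 2*P/(198 + F))
1/((45152 - 47893)*(H(-31 + 5, 48) - 8838)) = 1/((45152 - 47893)*(2*48/(198 + (-31 + 5)) - 8838)) = 1/(-2741*(2*48/(198 - 26) - 8838)) = 1/(-2741*(2*48/172 - 8838)) = 1/(-2741*(2*48*(1/172) - 8838)) = 1/(-2741*(24/43 - 8838)) = 1/(-2741*(-380010/43)) = 1/(1041607410/43) = 43/1041607410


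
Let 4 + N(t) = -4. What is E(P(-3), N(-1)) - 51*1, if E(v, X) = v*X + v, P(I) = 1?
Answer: -58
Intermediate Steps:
N(t) = -8 (N(t) = -4 - 4 = -8)
E(v, X) = v + X*v (E(v, X) = X*v + v = v + X*v)
E(P(-3), N(-1)) - 51*1 = 1*(1 - 8) - 51*1 = 1*(-7) - 51 = -7 - 51 = -58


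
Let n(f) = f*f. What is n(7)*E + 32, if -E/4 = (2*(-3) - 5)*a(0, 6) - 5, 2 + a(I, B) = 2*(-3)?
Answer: -16236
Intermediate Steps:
n(f) = f²
a(I, B) = -8 (a(I, B) = -2 + 2*(-3) = -2 - 6 = -8)
E = -332 (E = -4*((2*(-3) - 5)*(-8) - 5) = -4*((-6 - 5)*(-8) - 5) = -4*(-11*(-8) - 5) = -4*(88 - 5) = -4*83 = -332)
n(7)*E + 32 = 7²*(-332) + 32 = 49*(-332) + 32 = -16268 + 32 = -16236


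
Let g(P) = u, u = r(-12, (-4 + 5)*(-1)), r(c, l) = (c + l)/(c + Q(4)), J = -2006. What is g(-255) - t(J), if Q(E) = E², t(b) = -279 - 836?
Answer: 4447/4 ≈ 1111.8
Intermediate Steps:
t(b) = -1115
r(c, l) = (c + l)/(16 + c) (r(c, l) = (c + l)/(c + 4²) = (c + l)/(c + 16) = (c + l)/(16 + c))
u = -13/4 (u = (-12 + (-4 + 5)*(-1))/(16 - 12) = (-12 + 1*(-1))/4 = (-12 - 1)/4 = (¼)*(-13) = -13/4 ≈ -3.2500)
g(P) = -13/4
g(-255) - t(J) = -13/4 - 1*(-1115) = -13/4 + 1115 = 4447/4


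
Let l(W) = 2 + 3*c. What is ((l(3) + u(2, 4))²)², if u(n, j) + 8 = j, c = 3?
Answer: 2401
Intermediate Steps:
u(n, j) = -8 + j
l(W) = 11 (l(W) = 2 + 3*3 = 2 + 9 = 11)
((l(3) + u(2, 4))²)² = ((11 + (-8 + 4))²)² = ((11 - 4)²)² = (7²)² = 49² = 2401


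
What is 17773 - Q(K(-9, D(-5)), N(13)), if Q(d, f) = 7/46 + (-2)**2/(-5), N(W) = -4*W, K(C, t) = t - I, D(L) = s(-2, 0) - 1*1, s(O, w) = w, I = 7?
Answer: 4087939/230 ≈ 17774.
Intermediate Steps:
D(L) = -1 (D(L) = 0 - 1*1 = 0 - 1 = -1)
K(C, t) = -7 + t (K(C, t) = t - 1*7 = t - 7 = -7 + t)
Q(d, f) = -149/230 (Q(d, f) = 7*(1/46) + 4*(-1/5) = 7/46 - 4/5 = -149/230)
17773 - Q(K(-9, D(-5)), N(13)) = 17773 - 1*(-149/230) = 17773 + 149/230 = 4087939/230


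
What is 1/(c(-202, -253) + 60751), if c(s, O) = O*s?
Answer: 1/111857 ≈ 8.9400e-6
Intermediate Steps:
1/(c(-202, -253) + 60751) = 1/(-253*(-202) + 60751) = 1/(51106 + 60751) = 1/111857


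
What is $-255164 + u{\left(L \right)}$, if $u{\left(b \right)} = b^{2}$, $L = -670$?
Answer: $193736$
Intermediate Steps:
$-255164 + u{\left(L \right)} = -255164 + \left(-670\right)^{2} = -255164 + 448900 = 193736$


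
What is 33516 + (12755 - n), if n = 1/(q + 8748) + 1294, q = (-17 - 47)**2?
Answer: 577684587/12844 ≈ 44977.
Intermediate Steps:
q = 4096 (q = (-64)**2 = 4096)
n = 16620137/12844 (n = 1/(4096 + 8748) + 1294 = 1/12844 + 1294 = 16620137/12844 ≈ 1294.0)
33516 + (12755 - n) = 33516 + (12755 - 1*16620137/12844) = 33516 + (12755 - 16620137/12844) = 33516 + 147205083/12844 = 577684587/12844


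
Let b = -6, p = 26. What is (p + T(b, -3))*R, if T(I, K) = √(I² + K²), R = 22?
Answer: 572 + 66*√5 ≈ 719.58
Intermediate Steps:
(p + T(b, -3))*R = (26 + √((-6)² + (-3)²))*22 = (26 + √(36 + 9))*22 = (26 + √45)*22 = (26 + 3*√5)*22 = 572 + 66*√5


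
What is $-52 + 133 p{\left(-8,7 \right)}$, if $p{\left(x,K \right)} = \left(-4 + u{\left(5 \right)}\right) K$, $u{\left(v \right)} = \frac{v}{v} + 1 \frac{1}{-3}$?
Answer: $- \frac{9466}{3} \approx -3155.3$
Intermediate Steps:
$u{\left(v \right)} = \frac{2}{3}$ ($u{\left(v \right)} = 1 + 1 \left(- \frac{1}{3}\right) = 1 - \frac{1}{3} = \frac{2}{3}$)
$p{\left(x,K \right)} = - \frac{10 K}{3}$ ($p{\left(x,K \right)} = \left(-4 + \frac{2}{3}\right) K = - \frac{10 K}{3}$)
$-52 + 133 p{\left(-8,7 \right)} = -52 + 133 \left(\left(- \frac{10}{3}\right) 7\right) = -52 + 133 \left(- \frac{70}{3}\right) = -52 - \frac{9310}{3} = - \frac{9466}{3}$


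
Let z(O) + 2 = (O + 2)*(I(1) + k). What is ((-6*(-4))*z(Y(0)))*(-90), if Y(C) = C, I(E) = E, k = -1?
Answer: 4320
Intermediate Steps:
z(O) = -2 (z(O) = -2 + (O + 2)*(1 - 1) = -2 + (2 + O)*0 = -2 + 0 = -2)
((-6*(-4))*z(Y(0)))*(-90) = (-6*(-4)*(-2))*(-90) = (24*(-2))*(-90) = -48*(-90) = 4320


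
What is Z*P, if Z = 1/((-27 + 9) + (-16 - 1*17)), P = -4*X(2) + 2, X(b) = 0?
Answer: -2/51 ≈ -0.039216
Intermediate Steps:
P = 2 (P = -4*0 + 2 = 0 + 2 = 2)
Z = -1/51 (Z = 1/(-18 + (-16 - 17)) = 1/(-18 - 33) = 1/(-51) = -1/51 ≈ -0.019608)
Z*P = -1/51*2 = -2/51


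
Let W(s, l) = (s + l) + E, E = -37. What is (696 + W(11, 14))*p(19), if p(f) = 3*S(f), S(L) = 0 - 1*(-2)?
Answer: 4104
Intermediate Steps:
S(L) = 2 (S(L) = 0 + 2 = 2)
p(f) = 6 (p(f) = 3*2 = 6)
W(s, l) = -37 + l + s (W(s, l) = (s + l) - 37 = (l + s) - 37 = -37 + l + s)
(696 + W(11, 14))*p(19) = (696 + (-37 + 14 + 11))*6 = (696 - 12)*6 = 684*6 = 4104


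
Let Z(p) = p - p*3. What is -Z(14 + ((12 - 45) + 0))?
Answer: -38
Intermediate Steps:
Z(p) = -2*p (Z(p) = p - 3*p = -2*p)
-Z(14 + ((12 - 45) + 0)) = -(-2)*(14 + ((12 - 45) + 0)) = -(-2)*(14 + (-33 + 0)) = -(-2)*(14 - 33) = -(-2)*(-19) = -1*38 = -38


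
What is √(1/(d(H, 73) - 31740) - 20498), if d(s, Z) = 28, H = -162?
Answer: I*√1288364567614/7928 ≈ 143.17*I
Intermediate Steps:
√(1/(d(H, 73) - 31740) - 20498) = √(1/(28 - 31740) - 20498) = √(1/(-31712) - 20498) = √(-1/31712 - 20498) = √(-650032577/31712) = I*√1288364567614/7928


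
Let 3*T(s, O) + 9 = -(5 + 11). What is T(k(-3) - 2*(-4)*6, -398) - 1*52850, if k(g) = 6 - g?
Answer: -158575/3 ≈ -52858.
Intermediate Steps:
T(s, O) = -25/3 (T(s, O) = -3 + (-(5 + 11))/3 = -3 + (-1*16)/3 = -3 + (1/3)*(-16) = -3 - 16/3 = -25/3)
T(k(-3) - 2*(-4)*6, -398) - 1*52850 = -25/3 - 1*52850 = -25/3 - 52850 = -158575/3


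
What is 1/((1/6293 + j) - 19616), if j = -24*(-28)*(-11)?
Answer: -6293/169961343 ≈ -3.7026e-5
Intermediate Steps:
j = -7392 (j = 672*(-11) = -7392)
1/((1/6293 + j) - 19616) = 1/((1/6293 - 7392) - 19616) = 1/(-46517855/6293 - 19616) = 1/(-169961343/6293) = -6293/169961343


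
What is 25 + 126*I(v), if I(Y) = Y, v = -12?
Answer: -1487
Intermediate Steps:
25 + 126*I(v) = 25 + 126*(-12) = 25 - 1512 = -1487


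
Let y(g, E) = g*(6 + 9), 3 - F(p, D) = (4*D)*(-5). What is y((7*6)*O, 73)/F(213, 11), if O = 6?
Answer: 3780/223 ≈ 16.951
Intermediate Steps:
F(p, D) = 3 + 20*D (F(p, D) = 3 - 4*D*(-5) = 3 - (-20)*D = 3 + 20*D)
y(g, E) = 15*g (y(g, E) = g*15 = 15*g)
y((7*6)*O, 73)/F(213, 11) = (15*((7*6)*6))/(3 + 20*11) = (15*(42*6))/(3 + 220) = (15*252)/223 = 3780*(1/223) = 3780/223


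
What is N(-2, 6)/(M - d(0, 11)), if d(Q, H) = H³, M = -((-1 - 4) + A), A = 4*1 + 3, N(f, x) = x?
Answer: -6/1333 ≈ -0.0045011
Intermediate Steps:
A = 7 (A = 4 + 3 = 7)
M = -2 (M = -((-1 - 4) + 7) = -(-5 + 7) = -1*2 = -2)
N(-2, 6)/(M - d(0, 11)) = 6/(-2 - 1*11³) = 6/(-2 - 1*1331) = 6/(-2 - 1331) = 6/(-1333) = -1/1333*6 = -6/1333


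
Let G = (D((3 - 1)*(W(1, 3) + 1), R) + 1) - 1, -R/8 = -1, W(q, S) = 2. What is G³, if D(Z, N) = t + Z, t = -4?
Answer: 8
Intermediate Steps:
R = 8 (R = -8*(-1) = 8)
D(Z, N) = -4 + Z
G = 2 (G = ((-4 + (3 - 1)*(2 + 1)) + 1) - 1 = ((-4 + 2*3) + 1) - 1 = ((-4 + 6) + 1) - 1 = (2 + 1) - 1 = 3 - 1 = 2)
G³ = 2³ = 8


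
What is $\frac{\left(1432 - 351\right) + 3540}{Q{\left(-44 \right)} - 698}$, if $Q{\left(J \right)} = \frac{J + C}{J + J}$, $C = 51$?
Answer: $- \frac{406648}{61431} \approx -6.6196$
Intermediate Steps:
$Q{\left(J \right)} = \frac{51 + J}{2 J}$ ($Q{\left(J \right)} = \frac{J + 51}{J + J} = \frac{51 + J}{2 J}$)
$\frac{\left(1432 - 351\right) + 3540}{Q{\left(-44 \right)} - 698} = \frac{\left(1432 - 351\right) + 3540}{\frac{51 - 44}{2 \left(-44\right)} - 698} = \frac{\left(1432 - 351\right) + 3540}{\frac{1}{2} \left(- \frac{1}{44}\right) 7 - 698} = \frac{1081 + 3540}{- \frac{7}{88} - 698} = \frac{4621}{- \frac{61431}{88}} = 4621 \left(- \frac{88}{61431}\right) = - \frac{406648}{61431}$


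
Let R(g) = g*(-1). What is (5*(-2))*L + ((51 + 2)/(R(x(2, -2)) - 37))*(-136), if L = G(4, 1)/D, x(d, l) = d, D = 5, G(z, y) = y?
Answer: 7130/39 ≈ 182.82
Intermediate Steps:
R(g) = -g
L = 1/5 ≈ 0.20000
(5*(-2))*L + ((51 + 2)/(R(x(2, -2)) - 37))*(-136) = (5*(-2))*(1/5) + ((51 + 2)/(-1*2 - 37))*(-136) = -10*1/5 + (53/(-2 - 37))*(-136) = -2 + (53/(-39))*(-136) = -2 + (53*(-1/39))*(-136) = -2 - 53/39*(-136) = -2 + 7208/39 = 7130/39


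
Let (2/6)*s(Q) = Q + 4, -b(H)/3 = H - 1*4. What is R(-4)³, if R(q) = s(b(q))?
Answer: 592704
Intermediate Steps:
b(H) = 12 - 3*H (b(H) = -3*(H - 1*4) = -3*(H - 4) = -3*(-4 + H) = 12 - 3*H)
s(Q) = 12 + 3*Q (s(Q) = 3*(Q + 4) = 3*(4 + Q) = 12 + 3*Q)
R(q) = 48 - 9*q (R(q) = 12 + 3*(12 - 3*q) = 12 + (36 - 9*q) = 48 - 9*q)
R(-4)³ = (48 - 9*(-4))³ = (48 + 36)³ = 84³ = 592704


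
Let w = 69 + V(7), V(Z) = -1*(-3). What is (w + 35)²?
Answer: 11449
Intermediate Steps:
V(Z) = 3
w = 72 (w = 69 + 3 = 72)
(w + 35)² = (72 + 35)² = 107² = 11449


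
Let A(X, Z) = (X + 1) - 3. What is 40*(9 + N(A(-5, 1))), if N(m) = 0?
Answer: 360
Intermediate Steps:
A(X, Z) = -2 + X (A(X, Z) = (1 + X) - 3 = -2 + X)
40*(9 + N(A(-5, 1))) = 40*(9 + 0) = 40*9 = 360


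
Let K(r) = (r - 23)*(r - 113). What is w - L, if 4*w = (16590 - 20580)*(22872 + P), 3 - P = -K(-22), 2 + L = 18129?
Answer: -28895752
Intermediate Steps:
L = 18127 (L = -2 + 18129 = 18127)
K(r) = (-113 + r)*(-23 + r) (K(r) = (-23 + r)*(-113 + r) = (-113 + r)*(-23 + r))
P = 6078 (P = 3 - (-1)*(2599 + (-22)² - 136*(-22)) = 3 - (-1)*(2599 + 484 + 2992) = 3 - (-1)*6075 = 3 - 1*(-6075) = 3 + 6075 = 6078)
w = -28877625 (w = ((16590 - 20580)*(22872 + 6078))/4 = (-3990*28950)/4 = (¼)*(-115510500) = -28877625)
w - L = -28877625 - 1*18127 = -28877625 - 18127 = -28895752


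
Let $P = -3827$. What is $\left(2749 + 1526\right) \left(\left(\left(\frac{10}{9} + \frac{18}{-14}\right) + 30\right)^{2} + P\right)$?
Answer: $- \frac{5537892950}{441} \approx -1.2558 \cdot 10^{7}$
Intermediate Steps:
$\left(2749 + 1526\right) \left(\left(\left(\frac{10}{9} + \frac{18}{-14}\right) + 30\right)^{2} + P\right) = \left(2749 + 1526\right) \left(\left(\left(\frac{10}{9} + \frac{18}{-14}\right) + 30\right)^{2} - 3827\right) = 4275 \left(\left(\left(10 \cdot \frac{1}{9} + 18 \left(- \frac{1}{14}\right)\right) + 30\right)^{2} - 3827\right) = 4275 \left(\left(\left(\frac{10}{9} - \frac{9}{7}\right) + 30\right)^{2} - 3827\right) = 4275 \left(\left(- \frac{11}{63} + 30\right)^{2} - 3827\right) = 4275 \left(\left(\frac{1879}{63}\right)^{2} - 3827\right) = 4275 \left(\frac{3530641}{3969} - 3827\right) = 4275 \left(- \frac{11658722}{3969}\right) = - \frac{5537892950}{441}$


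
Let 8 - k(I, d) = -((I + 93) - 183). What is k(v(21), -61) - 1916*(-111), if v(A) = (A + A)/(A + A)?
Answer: 212595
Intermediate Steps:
v(A) = 1 (v(A) = (2*A)/((2*A)) = (2*A)*(1/(2*A)) = 1)
k(I, d) = -82 + I (k(I, d) = 8 - (-1)*((I + 93) - 183) = 8 - (-1)*((93 + I) - 183) = 8 - (-1)*(-90 + I) = 8 - (90 - I) = 8 + (-90 + I) = -82 + I)
k(v(21), -61) - 1916*(-111) = (-82 + 1) - 1916*(-111) = -81 - 1*(-212676) = -81 + 212676 = 212595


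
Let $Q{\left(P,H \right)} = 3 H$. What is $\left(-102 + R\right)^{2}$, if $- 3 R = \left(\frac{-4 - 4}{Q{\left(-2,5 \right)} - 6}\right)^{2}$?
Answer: $\frac{617522500}{59049} \approx 10458.0$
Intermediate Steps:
$R = - \frac{64}{243}$ ($R = - \frac{\left(\frac{-4 - 4}{3 \cdot 5 - 6}\right)^{2}}{3} = - \frac{\left(- \frac{8}{15 - 6}\right)^{2}}{3} = - \frac{\left(- \frac{8}{9}\right)^{2}}{3} = \left(- \frac{1}{3}\right) \frac{64}{81} = - \frac{64}{243} \approx -0.26337$)
$\left(-102 + R\right)^{2} = \left(-102 - \frac{64}{243}\right)^{2} = \left(- \frac{24850}{243}\right)^{2} = \frac{617522500}{59049}$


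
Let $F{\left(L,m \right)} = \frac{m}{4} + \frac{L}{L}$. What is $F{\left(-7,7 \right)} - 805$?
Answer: $- \frac{3209}{4} \approx -802.25$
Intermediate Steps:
$F{\left(L,m \right)} = 1 + \frac{m}{4}$ ($F{\left(L,m \right)} = m \frac{1}{4} + 1 = \frac{m}{4} + 1 = 1 + \frac{m}{4}$)
$F{\left(-7,7 \right)} - 805 = \left(1 + \frac{1}{4} \cdot 7\right) - 805 = \left(1 + \frac{7}{4}\right) - 805 = \frac{11}{4} - 805 = - \frac{3209}{4}$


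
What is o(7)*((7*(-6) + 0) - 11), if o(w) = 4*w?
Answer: -1484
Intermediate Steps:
o(7)*((7*(-6) + 0) - 11) = (4*7)*((7*(-6) + 0) - 11) = 28*((-42 + 0) - 11) = 28*(-42 - 11) = 28*(-53) = -1484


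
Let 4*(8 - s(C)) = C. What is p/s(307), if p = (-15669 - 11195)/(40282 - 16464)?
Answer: 53728/3274975 ≈ 0.016406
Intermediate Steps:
s(C) = 8 - C/4
p = -13432/11909 (p = -26864/23818 = -26864*1/23818 = -13432/11909 ≈ -1.1279)
p/s(307) = -13432/(11909*(8 - 1/4*307)) = -13432/(11909*(8 - 307/4)) = -13432/(11909*(-275/4)) = -13432/11909*(-4/275) = 53728/3274975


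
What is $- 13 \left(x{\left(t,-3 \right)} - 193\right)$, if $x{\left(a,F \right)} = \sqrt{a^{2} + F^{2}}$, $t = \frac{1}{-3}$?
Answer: $2509 - \frac{13 \sqrt{82}}{3} \approx 2469.8$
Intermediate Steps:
$t = - \frac{1}{3} \approx -0.33333$
$x{\left(a,F \right)} = \sqrt{F^{2} + a^{2}}$
$- 13 \left(x{\left(t,-3 \right)} - 193\right) = - 13 \left(\sqrt{\left(-3\right)^{2} + \left(- \frac{1}{3}\right)^{2}} - 193\right) = - 13 \left(\sqrt{9 + \frac{1}{9}} - 193\right) = - 13 \left(\sqrt{\frac{82}{9}} - 193\right) = - 13 \left(\frac{\sqrt{82}}{3} - 193\right) = - 13 \left(-193 + \frac{\sqrt{82}}{3}\right) = 2509 - \frac{13 \sqrt{82}}{3}$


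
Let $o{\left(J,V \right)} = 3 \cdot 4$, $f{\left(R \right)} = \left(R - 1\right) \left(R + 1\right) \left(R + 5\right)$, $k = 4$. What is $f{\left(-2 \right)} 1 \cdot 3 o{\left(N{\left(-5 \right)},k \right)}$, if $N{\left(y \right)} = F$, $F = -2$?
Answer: $324$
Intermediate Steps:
$f{\left(R \right)} = \left(1 + R\right) \left(-1 + R\right) \left(5 + R\right)$ ($f{\left(R \right)} = \left(-1 + R\right) \left(1 + R\right) \left(5 + R\right) = \left(1 + R\right) \left(-1 + R\right) \left(5 + R\right)$)
$N{\left(y \right)} = -2$
$o{\left(J,V \right)} = 12$
$f{\left(-2 \right)} 1 \cdot 3 o{\left(N{\left(-5 \right)},k \right)} = \left(-5 + \left(-2\right)^{3} - -2 + 5 \left(-2\right)^{2}\right) 1 \cdot 3 \cdot 12 = \left(-5 - 8 + 2 + 5 \cdot 4\right) 1 \cdot 3 \cdot 12 = \left(-5 - 8 + 2 + 20\right) 1 \cdot 3 \cdot 12 = 9 \cdot 1 \cdot 3 \cdot 12 = 9 \cdot 3 \cdot 12 = 27 \cdot 12 = 324$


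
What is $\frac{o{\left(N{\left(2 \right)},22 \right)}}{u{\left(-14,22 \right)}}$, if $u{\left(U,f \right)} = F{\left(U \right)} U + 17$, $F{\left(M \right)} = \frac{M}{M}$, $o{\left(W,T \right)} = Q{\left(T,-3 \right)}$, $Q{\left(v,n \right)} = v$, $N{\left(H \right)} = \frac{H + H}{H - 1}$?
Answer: $\frac{22}{3} \approx 7.3333$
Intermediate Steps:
$N{\left(H \right)} = \frac{2 H}{-1 + H}$
$o{\left(W,T \right)} = T$
$F{\left(M \right)} = 1$
$u{\left(U,f \right)} = 17 + U$ ($u{\left(U,f \right)} = 1 U + 17 = U + 17 = 17 + U$)
$\frac{o{\left(N{\left(2 \right)},22 \right)}}{u{\left(-14,22 \right)}} = \frac{22}{17 - 14} = \frac{22}{3}$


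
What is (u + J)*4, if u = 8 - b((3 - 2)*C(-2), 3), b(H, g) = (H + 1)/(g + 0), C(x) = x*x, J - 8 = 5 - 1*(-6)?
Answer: 304/3 ≈ 101.33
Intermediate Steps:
J = 19 (J = 8 + (5 - 1*(-6)) = 8 + (5 + 6) = 8 + 11 = 19)
C(x) = x**2
b(H, g) = (1 + H)/g
u = 19/3 (u = 8 - (1 + (3 - 2)*(-2)**2)/3 = 8 - (1 + 1*4)/3 = 8 - (1 + 4)/3 = 8 - 5/3 = 19/3 ≈ 6.3333)
(u + J)*4 = (19/3 + 19)*4 = (76/3)*4 = 304/3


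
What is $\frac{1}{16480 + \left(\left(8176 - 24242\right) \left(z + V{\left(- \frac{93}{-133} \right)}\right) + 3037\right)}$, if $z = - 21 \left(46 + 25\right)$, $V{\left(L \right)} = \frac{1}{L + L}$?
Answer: $\frac{93}{2228506450} \approx 4.1732 \cdot 10^{-8}$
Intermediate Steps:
$V{\left(L \right)} = \frac{1}{2 L}$
$z = -1491$ ($z = \left(-21\right) 71 = -1491$)
$\frac{1}{16480 + \left(\left(8176 - 24242\right) \left(z + V{\left(- \frac{93}{-133} \right)}\right) + 3037\right)} = \frac{1}{16480 + \left(\left(8176 - 24242\right) \left(-1491 + \frac{1}{2 \left(- \frac{93}{-133}\right)}\right) + 3037\right)} = \frac{1}{16480 - \left(-3037 + 16066 \left(-1491 + \frac{1}{2 \left(\left(-93\right) \left(- \frac{1}{133}\right)\right)}\right)\right)} = \frac{1}{16480 - \left(-3037 + 16066 \left(-1491 + \frac{1}{2 \cdot \frac{93}{133}}\right)\right)} = \frac{1}{16480 - \left(-3037 + 16066 \left(-1491 + \frac{1}{2} \cdot \frac{133}{93}\right)\right)} = \frac{1}{16480 - \left(-3037 + 16066 \left(-1491 + \frac{133}{186}\right)\right)} = \frac{1}{16480 + \left(\left(-16066\right) \left(- \frac{277193}{186}\right) + 3037\right)} = \frac{1}{16480 + \left(\frac{2226691369}{93} + 3037\right)} = \frac{1}{16480 + \frac{2226973810}{93}} = \frac{1}{\frac{2228506450}{93}} = \frac{93}{2228506450}$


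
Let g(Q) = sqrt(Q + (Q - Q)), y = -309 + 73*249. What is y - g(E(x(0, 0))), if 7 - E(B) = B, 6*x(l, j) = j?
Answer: 17868 - sqrt(7) ≈ 17865.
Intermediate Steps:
y = 17868 (y = -309 + 18177 = 17868)
x(l, j) = j/6
E(B) = 7 - B
g(Q) = sqrt(Q) (g(Q) = sqrt(Q + 0) = sqrt(Q))
y - g(E(x(0, 0))) = 17868 - sqrt(7 - 0/6) = 17868 - sqrt(7 - 1*0) = 17868 - sqrt(7 + 0) = 17868 - sqrt(7)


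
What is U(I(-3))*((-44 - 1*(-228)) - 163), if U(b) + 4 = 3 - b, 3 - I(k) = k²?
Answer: 105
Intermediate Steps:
I(k) = 3 - k²
U(b) = -1 - b (U(b) = -4 + (3 - b) = -1 - b)
U(I(-3))*((-44 - 1*(-228)) - 163) = (-1 - (3 - 1*(-3)²))*((-44 - 1*(-228)) - 163) = (-1 - (3 - 1*9))*((-44 + 228) - 163) = (-1 - (3 - 9))*(184 - 163) = (-1 - 1*(-6))*21 = (-1 + 6)*21 = 5*21 = 105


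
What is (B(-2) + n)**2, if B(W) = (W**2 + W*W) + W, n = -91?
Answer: 7225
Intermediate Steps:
B(W) = W + 2*W**2 (B(W) = (W**2 + W**2) + W = 2*W**2 + W = W + 2*W**2)
(B(-2) + n)**2 = (-2*(1 + 2*(-2)) - 91)**2 = (-2*(1 - 4) - 91)**2 = (-2*(-3) - 91)**2 = (6 - 91)**2 = (-85)**2 = 7225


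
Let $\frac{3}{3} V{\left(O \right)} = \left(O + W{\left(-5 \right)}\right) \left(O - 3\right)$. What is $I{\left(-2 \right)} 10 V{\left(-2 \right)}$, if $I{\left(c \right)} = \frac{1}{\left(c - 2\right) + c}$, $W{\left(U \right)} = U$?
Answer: $- \frac{175}{3} \approx -58.333$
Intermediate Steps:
$V{\left(O \right)} = \left(-5 + O\right) \left(-3 + O\right)$ ($V{\left(O \right)} = \left(O - 5\right) \left(O - 3\right) = \left(-5 + O\right) \left(-3 + O\right)$)
$I{\left(c \right)} = \frac{1}{-2 + 2 c}$ ($I{\left(c \right)} = \frac{1}{\left(-2 + c\right) + c} = \frac{1}{-2 + 2 c}$)
$I{\left(-2 \right)} 10 V{\left(-2 \right)} = \frac{1}{2 \left(-1 - 2\right)} 10 \left(15 + \left(-2\right)^{2} - -16\right) = \frac{1}{2 \left(-3\right)} 10 \left(15 + 4 + 16\right) = \frac{1}{2} \left(- \frac{1}{3}\right) 10 \cdot 35 = \left(- \frac{1}{6}\right) 10 \cdot 35 = \left(- \frac{5}{3}\right) 35 = - \frac{175}{3}$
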